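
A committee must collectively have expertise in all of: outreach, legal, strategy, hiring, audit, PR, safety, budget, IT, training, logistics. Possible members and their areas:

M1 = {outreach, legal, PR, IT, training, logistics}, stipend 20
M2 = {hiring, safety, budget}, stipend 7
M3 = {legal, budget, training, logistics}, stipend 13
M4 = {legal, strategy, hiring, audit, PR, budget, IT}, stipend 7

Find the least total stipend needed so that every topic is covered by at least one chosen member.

M1, M2, M4 cover every topic at stipend 20 + 7 + 7 = 34.
Any cover uses at least 3 members; among all covering selections none totals below 34.

34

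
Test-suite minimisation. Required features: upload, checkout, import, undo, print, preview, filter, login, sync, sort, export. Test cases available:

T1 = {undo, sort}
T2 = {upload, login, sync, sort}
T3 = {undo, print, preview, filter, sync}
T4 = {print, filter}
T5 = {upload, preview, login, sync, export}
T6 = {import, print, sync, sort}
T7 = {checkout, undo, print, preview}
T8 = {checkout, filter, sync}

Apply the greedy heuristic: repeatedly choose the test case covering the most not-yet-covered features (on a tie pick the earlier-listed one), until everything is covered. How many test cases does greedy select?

Pick 1: T3 covers 5 new features (undo, print, preview, filter, sync).
Pick 2: T2 covers 3 new features (upload, login, sort).
Pick 3: T5 covers 1 new features (export).
Pick 4: T6 covers 1 new features (import).
Pick 5: T7 covers 1 new features (checkout).
Greedy uses 5 test cases. (The true minimum is 4.)

5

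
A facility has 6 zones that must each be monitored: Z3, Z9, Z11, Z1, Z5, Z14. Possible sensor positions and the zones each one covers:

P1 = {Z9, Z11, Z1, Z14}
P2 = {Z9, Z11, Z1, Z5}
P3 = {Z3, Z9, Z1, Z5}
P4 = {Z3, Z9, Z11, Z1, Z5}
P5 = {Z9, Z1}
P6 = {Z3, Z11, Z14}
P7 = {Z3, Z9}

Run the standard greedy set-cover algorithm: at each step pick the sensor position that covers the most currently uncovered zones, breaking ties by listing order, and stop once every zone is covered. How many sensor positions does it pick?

2

Pick 1: P4 covers 5 new zones (Z3, Z9, Z11, Z1, Z5).
Pick 2: P1 covers 1 new zones (Z14).
Greedy uses 2 sensor positions.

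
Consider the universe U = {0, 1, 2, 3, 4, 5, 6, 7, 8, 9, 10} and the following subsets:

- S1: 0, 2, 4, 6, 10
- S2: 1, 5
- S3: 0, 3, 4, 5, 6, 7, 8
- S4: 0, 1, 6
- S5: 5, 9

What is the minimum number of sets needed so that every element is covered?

4

S1, S2, S3, S5 together cover {0, 1, 2, 3, 4, 5, 6, 7, 8, 9, 10} — every element.
No 3 of the 5 sets cover everything (all 10 triples fall short), so 4 is minimum.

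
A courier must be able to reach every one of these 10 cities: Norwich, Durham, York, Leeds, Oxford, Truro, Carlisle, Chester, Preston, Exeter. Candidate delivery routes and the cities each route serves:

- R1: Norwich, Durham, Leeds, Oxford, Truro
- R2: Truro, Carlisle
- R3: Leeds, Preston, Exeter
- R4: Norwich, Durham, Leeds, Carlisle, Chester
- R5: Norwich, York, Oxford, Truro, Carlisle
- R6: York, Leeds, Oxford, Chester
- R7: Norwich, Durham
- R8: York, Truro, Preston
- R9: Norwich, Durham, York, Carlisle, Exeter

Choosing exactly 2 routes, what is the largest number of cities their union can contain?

8

Choosing R1, R9 covers {Norwich, Durham, York, Leeds, Oxford, Truro, Carlisle, Exeter} — 8 cities.
No choice of 2 routes does better; here Chester, Preston are left uncovered.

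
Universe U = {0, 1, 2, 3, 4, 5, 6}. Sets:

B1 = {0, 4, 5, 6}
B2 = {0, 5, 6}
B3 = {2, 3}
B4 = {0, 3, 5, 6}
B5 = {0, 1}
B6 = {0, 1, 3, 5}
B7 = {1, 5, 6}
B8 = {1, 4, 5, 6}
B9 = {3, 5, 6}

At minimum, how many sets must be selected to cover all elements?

3

B1, B3, B5 together cover {0, 1, 2, 3, 4, 5, 6} — every element.
No 2 of the 9 sets cover everything (all 36 pairs fall short), so 3 is minimum.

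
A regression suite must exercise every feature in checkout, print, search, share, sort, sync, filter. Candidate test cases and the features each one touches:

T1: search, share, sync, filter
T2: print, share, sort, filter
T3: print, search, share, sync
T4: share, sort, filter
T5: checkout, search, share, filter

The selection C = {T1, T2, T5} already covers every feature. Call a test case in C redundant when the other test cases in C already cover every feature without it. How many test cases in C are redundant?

Drop T1: sync uncovered — not redundant.
Drop T2: print, sort uncovered — not redundant.
Drop T5: checkout uncovered — not redundant.
None of the test cases in C is redundant.

0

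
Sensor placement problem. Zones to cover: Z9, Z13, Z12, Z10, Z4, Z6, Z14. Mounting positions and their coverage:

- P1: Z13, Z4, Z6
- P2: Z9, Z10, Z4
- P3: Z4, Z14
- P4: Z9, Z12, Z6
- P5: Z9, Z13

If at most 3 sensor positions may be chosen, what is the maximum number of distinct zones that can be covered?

6

Choosing P1, P2, P3 covers {Z9, Z13, Z10, Z4, Z6, Z14} — 6 zones.
No choice of 3 sensor positions does better; here Z12 is left uncovered.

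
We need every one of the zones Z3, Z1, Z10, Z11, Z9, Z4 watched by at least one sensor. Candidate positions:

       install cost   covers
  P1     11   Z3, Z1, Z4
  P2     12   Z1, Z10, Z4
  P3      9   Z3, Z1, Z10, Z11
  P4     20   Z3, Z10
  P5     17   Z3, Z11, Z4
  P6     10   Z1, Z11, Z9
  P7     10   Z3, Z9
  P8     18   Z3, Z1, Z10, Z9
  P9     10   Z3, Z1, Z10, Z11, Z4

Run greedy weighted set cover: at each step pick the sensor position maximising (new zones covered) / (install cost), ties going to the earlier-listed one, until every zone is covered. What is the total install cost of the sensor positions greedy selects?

20

Pick 1: P9 adds 5 new (Z3, Z1, Z10, Z11, Z4) at install cost 10 (ratio 5/10).
Pick 2: P6 adds 1 new (Z9) at install cost 10 (ratio 1/10).
Greedy total install cost: 10 + 10 = 20.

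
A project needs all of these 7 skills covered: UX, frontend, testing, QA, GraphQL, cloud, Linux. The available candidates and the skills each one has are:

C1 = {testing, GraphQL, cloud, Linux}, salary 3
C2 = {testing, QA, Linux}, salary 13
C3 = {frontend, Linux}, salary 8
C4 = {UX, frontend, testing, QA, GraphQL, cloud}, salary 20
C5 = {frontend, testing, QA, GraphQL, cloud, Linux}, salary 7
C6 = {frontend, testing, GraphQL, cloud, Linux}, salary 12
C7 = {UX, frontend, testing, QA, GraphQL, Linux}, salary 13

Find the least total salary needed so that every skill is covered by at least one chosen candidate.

C1, C7 cover every skill at salary 3 + 13 = 16.
Any cover uses at least 2 candidates; among all covering selections none totals below 16.

16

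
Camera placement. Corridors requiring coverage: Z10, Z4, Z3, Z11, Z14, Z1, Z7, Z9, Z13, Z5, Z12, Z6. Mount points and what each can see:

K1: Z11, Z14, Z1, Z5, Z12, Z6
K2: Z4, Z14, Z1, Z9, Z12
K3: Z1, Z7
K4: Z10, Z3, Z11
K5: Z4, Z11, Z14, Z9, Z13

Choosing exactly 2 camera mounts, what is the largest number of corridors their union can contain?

Choosing K1, K5 covers {Z4, Z11, Z14, Z1, Z9, Z13, Z5, Z12, Z6} — 9 corridors.
No choice of 2 camera mounts does better; here Z10, Z3, Z7 are left uncovered.

9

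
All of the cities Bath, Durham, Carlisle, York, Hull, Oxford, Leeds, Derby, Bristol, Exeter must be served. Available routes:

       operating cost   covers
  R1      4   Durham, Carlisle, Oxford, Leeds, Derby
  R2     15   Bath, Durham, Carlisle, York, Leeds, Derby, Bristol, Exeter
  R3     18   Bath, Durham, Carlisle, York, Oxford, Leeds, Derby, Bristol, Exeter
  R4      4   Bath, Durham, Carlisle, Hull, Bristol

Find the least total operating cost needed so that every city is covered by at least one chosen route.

22

R3, R4 cover every city at operating cost 18 + 4 = 22.
Any cover uses at least 2 routes; among all covering selections none totals below 22.
Greedy by coverage-per-operating cost would pick R1, R4, R2 for 23 — worse than the optimum 22.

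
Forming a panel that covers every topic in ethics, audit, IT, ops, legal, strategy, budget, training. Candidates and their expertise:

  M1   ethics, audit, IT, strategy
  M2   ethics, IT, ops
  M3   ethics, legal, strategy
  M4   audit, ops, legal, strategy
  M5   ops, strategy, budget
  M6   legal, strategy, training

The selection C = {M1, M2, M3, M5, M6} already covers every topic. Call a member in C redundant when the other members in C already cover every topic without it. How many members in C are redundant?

2

Drop M1: audit uncovered — not redundant.
Drop M2: the rest still cover every topic — redundant.
Drop M3: the rest still cover every topic — redundant.
Drop M5: budget uncovered — not redundant.
Drop M6: training uncovered — not redundant.
2 redundant: M2, M3.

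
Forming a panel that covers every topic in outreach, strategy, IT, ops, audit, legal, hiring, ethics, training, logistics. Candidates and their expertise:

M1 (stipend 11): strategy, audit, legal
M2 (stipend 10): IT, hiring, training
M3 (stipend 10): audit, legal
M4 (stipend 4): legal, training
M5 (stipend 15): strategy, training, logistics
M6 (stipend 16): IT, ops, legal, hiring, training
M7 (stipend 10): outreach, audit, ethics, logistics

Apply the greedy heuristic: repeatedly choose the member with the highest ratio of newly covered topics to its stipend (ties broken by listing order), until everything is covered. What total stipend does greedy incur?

Pick 1: M4 adds 2 new (legal, training) at stipend 4 (ratio 2/4).
Pick 2: M7 adds 4 new (outreach, audit, ethics, logistics) at stipend 10 (ratio 4/10).
Pick 3: M2 adds 2 new (IT, hiring) at stipend 10 (ratio 2/10).
Pick 4: M1 adds 1 new (strategy) at stipend 11 (ratio 1/11).
Pick 5: M6 adds 1 new (ops) at stipend 16 (ratio 1/16).
Greedy total stipend: 4 + 10 + 10 + 11 + 16 = 51. (The true optimum is 37, so greedy overshoots here.)

51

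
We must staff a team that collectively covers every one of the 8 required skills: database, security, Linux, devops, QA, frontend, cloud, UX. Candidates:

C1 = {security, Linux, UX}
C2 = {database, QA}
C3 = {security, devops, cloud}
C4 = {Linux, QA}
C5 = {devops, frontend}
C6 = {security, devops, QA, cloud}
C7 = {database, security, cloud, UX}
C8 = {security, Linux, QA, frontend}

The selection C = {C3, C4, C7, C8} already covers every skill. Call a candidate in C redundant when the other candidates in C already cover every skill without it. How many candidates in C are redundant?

Drop C3: devops uncovered — not redundant.
Drop C4: the rest still cover every skill — redundant.
Drop C7: database, UX uncovered — not redundant.
Drop C8: frontend uncovered — not redundant.
1 redundant: C4.

1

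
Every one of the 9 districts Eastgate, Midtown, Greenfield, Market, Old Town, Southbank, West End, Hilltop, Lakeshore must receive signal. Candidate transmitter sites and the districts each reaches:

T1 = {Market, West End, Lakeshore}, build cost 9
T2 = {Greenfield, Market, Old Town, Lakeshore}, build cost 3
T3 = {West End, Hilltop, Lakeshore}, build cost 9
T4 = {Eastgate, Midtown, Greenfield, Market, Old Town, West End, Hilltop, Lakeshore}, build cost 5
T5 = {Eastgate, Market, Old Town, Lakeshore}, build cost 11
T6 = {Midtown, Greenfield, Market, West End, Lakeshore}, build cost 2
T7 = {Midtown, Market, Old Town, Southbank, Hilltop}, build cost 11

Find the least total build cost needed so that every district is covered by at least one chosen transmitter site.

T4, T7 cover every district at build cost 5 + 11 = 16.
Any cover uses at least 2 transmitter sites; among all covering selections none totals below 16.
Greedy by coverage-per-build cost would pick T6, T4, T7 for 18 — worse than the optimum 16.

16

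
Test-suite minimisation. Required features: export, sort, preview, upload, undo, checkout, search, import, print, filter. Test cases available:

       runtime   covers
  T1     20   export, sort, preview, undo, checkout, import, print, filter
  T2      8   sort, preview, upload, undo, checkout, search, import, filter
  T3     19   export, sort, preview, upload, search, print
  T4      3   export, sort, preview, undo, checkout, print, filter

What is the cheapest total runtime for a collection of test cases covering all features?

T2, T4 cover every feature at runtime 8 + 3 = 11.
Any cover uses at least 2 test cases; among all covering selections none totals below 11.

11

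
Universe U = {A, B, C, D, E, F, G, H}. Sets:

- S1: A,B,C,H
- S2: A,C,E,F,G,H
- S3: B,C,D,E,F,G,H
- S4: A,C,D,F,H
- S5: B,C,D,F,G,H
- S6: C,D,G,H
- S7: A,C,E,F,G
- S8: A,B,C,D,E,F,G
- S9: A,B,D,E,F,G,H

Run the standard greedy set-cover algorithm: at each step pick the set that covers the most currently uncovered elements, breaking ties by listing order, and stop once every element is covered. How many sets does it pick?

Pick 1: S3 covers 7 new elements (B, C, D, E, F, G, H).
Pick 2: S1 covers 1 new elements (A).
Greedy uses 2 sets.

2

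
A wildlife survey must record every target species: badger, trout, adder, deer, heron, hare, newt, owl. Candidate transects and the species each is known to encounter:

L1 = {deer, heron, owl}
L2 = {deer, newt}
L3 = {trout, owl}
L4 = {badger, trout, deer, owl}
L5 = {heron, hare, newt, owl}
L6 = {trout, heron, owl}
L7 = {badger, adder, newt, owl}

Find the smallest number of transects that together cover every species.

L4, L5, L7 together cover {badger, trout, adder, deer, heron, hare, newt, owl} — every species.
No 2 of the 7 transects cover everything (all 21 pairs fall short), so 3 is minimum.

3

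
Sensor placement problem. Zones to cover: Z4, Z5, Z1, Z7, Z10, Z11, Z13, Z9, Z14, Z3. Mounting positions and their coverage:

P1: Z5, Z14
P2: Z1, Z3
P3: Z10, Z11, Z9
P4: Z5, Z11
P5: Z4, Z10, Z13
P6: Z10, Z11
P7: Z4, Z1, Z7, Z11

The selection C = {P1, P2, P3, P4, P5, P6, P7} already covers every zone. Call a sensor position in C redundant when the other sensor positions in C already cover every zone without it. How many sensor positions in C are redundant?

Drop P1: Z14 uncovered — not redundant.
Drop P2: Z3 uncovered — not redundant.
Drop P3: Z9 uncovered — not redundant.
Drop P4: the rest still cover every zone — redundant.
Drop P5: Z13 uncovered — not redundant.
Drop P6: the rest still cover every zone — redundant.
Drop P7: Z7 uncovered — not redundant.
2 redundant: P4, P6.

2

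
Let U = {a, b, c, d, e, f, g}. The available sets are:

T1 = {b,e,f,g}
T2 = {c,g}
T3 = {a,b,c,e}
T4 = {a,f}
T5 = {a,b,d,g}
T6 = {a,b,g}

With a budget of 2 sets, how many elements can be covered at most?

6

Choosing T1, T3 covers {a, b, c, e, f, g} — 6 elements.
No choice of 2 sets does better; here d is left uncovered.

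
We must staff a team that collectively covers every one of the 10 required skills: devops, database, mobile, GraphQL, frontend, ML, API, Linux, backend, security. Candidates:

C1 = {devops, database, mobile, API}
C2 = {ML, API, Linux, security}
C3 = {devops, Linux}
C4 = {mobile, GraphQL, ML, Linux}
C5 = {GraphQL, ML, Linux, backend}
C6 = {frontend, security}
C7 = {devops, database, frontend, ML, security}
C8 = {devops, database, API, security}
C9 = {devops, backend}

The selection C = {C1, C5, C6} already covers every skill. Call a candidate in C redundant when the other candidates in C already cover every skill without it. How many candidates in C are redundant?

0

Drop C1: devops, database, mobile, API uncovered — not redundant.
Drop C5: GraphQL, ML, Linux, backend uncovered — not redundant.
Drop C6: frontend, security uncovered — not redundant.
None of the candidates in C is redundant.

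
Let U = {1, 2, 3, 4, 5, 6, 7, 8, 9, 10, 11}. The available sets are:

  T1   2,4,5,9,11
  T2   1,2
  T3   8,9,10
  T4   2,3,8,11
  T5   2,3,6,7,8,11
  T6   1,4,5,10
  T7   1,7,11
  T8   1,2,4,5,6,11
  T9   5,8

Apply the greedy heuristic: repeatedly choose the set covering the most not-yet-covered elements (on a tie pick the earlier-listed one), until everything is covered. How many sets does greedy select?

Pick 1: T5 covers 6 new elements (2, 3, 6, 7, 8, 11).
Pick 2: T6 covers 4 new elements (1, 4, 5, 10).
Pick 3: T1 covers 1 new elements (9).
Greedy uses 3 sets.

3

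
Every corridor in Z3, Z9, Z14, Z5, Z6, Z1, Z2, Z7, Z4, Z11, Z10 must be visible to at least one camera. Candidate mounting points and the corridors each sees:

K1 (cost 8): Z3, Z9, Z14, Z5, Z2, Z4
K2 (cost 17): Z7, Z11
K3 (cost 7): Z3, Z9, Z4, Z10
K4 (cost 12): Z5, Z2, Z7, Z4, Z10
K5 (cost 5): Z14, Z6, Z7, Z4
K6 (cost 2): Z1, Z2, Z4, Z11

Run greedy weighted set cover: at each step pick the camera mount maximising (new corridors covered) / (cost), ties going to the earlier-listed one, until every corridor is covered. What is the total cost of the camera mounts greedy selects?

Pick 1: K6 adds 4 new (Z1, Z2, Z4, Z11) at cost 2 (ratio 4/2).
Pick 2: K5 adds 3 new (Z14, Z6, Z7) at cost 5 (ratio 3/5).
Pick 3: K3 adds 3 new (Z3, Z9, Z10) at cost 7 (ratio 3/7).
Pick 4: K1 adds 1 new (Z5) at cost 8 (ratio 1/8).
Greedy total cost: 2 + 5 + 7 + 8 = 22.

22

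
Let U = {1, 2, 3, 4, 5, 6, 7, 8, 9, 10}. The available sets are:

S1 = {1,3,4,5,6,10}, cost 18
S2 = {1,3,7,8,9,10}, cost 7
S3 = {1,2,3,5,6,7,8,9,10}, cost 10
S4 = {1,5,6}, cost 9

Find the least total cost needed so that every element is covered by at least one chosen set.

S1, S3 cover every element at cost 18 + 10 = 28.
Any cover uses at least 2 sets; among all covering selections none totals below 28.

28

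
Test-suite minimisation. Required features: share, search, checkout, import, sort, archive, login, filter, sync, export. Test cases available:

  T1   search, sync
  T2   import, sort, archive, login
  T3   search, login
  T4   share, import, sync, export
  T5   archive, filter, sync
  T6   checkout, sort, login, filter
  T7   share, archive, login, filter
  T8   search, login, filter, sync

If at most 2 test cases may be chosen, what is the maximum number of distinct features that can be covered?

8

Choosing T4, T6 covers {share, checkout, import, sort, login, filter, sync, export} — 8 features.
No choice of 2 test cases does better; here search, archive are left uncovered.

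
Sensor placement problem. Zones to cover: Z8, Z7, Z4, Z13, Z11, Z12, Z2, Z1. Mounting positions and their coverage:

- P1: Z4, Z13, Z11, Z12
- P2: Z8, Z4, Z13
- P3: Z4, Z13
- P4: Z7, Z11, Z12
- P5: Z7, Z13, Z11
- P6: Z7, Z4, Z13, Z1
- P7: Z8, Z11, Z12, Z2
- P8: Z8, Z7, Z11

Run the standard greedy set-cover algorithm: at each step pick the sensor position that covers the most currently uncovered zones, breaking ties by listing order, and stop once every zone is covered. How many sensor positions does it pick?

3

Pick 1: P1 covers 4 new zones (Z4, Z13, Z11, Z12).
Pick 2: P6 covers 2 new zones (Z7, Z1).
Pick 3: P7 covers 2 new zones (Z8, Z2).
Greedy uses 3 sensor positions. (The true minimum is 2.)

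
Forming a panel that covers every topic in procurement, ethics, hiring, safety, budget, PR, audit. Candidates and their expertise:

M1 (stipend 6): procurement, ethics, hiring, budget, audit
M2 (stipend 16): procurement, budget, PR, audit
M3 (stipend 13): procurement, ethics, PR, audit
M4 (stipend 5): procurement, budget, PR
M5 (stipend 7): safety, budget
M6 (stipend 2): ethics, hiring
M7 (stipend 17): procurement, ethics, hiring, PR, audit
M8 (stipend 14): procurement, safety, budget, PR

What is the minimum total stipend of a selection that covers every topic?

18

M1, M4, M5 cover every topic at stipend 6 + 5 + 7 = 18.
Any cover uses at least 2 members; among all covering selections none totals below 18.
Greedy by coverage-per-stipend would pick M6, M4, M1, M5 for 20 — worse than the optimum 18.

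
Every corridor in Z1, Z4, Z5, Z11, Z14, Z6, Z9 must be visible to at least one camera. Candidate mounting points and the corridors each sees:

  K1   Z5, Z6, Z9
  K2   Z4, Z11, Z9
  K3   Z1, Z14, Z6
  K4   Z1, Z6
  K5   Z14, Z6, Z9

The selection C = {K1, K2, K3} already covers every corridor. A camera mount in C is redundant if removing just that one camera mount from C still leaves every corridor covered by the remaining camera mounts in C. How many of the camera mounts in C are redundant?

Drop K1: Z5 uncovered — not redundant.
Drop K2: Z4, Z11 uncovered — not redundant.
Drop K3: Z1, Z14 uncovered — not redundant.
None of the camera mounts in C is redundant.

0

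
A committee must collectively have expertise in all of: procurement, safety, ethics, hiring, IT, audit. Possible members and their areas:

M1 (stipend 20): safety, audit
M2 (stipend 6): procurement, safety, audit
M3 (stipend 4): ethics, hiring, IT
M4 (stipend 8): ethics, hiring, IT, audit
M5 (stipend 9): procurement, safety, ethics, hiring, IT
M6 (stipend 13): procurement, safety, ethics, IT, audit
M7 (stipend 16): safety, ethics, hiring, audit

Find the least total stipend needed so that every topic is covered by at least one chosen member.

M2, M3 cover every topic at stipend 6 + 4 = 10.
Any cover uses at least 2 members; among all covering selections none totals below 10.

10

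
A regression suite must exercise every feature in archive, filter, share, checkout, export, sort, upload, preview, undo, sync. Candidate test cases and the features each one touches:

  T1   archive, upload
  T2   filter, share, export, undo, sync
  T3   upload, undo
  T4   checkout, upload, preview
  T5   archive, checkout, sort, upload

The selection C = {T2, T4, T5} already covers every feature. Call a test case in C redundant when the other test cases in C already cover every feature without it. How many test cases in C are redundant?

Drop T2: filter, share, export, undo, … uncovered — not redundant.
Drop T4: preview uncovered — not redundant.
Drop T5: archive, sort uncovered — not redundant.
None of the test cases in C is redundant.

0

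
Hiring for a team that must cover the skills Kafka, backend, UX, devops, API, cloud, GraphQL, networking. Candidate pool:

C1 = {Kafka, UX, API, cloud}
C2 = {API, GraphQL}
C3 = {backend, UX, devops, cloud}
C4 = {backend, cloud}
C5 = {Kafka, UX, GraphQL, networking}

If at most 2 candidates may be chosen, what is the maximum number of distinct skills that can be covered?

7

Choosing C3, C5 covers {Kafka, backend, UX, devops, cloud, GraphQL, networking} — 7 skills.
No choice of 2 candidates does better; here API is left uncovered.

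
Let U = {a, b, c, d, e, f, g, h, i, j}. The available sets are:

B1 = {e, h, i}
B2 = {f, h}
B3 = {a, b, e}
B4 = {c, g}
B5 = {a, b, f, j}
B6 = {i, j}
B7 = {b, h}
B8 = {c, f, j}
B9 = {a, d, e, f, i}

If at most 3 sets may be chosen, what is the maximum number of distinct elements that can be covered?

Choosing B1, B4, B5 covers {a, b, c, e, f, g, h, i, j} — 9 elements.
No choice of 3 sets does better; here d is left uncovered.

9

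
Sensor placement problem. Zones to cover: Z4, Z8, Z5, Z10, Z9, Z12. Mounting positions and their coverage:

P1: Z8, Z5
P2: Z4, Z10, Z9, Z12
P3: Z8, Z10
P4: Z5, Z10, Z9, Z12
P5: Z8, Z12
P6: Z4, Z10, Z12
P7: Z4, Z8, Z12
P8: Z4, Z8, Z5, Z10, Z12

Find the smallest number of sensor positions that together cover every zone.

2

P1, P2 together cover {Z4, Z8, Z5, Z10, Z9, Z12} — every zone.
No single sensor position contains all 6 zones, so 2 is optimal.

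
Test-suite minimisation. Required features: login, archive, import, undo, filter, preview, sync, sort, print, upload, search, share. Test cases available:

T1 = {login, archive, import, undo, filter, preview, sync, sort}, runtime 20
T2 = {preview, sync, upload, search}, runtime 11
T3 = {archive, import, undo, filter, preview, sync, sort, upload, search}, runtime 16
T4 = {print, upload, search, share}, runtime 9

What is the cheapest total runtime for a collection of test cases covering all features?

T1, T4 cover every feature at runtime 20 + 9 = 29.
Any cover uses at least 2 test cases; among all covering selections none totals below 29.
Greedy by coverage-per-runtime would pick T3, T4, T1 for 45 — worse than the optimum 29.

29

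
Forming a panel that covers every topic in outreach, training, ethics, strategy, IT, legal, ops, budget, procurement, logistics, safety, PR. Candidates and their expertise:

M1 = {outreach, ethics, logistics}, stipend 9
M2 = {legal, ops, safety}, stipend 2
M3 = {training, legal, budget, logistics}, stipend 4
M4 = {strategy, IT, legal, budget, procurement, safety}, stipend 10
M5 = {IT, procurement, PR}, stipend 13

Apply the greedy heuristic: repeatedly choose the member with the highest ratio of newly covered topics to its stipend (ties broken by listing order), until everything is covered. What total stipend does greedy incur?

Pick 1: M2 adds 3 new (legal, ops, safety) at stipend 2 (ratio 3/2).
Pick 2: M3 adds 3 new (training, budget, logistics) at stipend 4 (ratio 3/4).
Pick 3: M4 adds 3 new (strategy, IT, procurement) at stipend 10 (ratio 3/10).
Pick 4: M1 adds 2 new (outreach, ethics) at stipend 9 (ratio 2/9).
Pick 5: M5 adds 1 new (PR) at stipend 13 (ratio 1/13).
Greedy total stipend: 2 + 4 + 10 + 9 + 13 = 38.

38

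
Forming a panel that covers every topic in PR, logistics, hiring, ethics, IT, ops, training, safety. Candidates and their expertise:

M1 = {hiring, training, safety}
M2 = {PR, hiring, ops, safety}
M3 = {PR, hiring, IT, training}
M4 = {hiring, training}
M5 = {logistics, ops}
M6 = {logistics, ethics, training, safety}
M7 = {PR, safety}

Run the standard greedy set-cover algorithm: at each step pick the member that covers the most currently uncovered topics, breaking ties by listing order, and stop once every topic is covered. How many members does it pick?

3

Pick 1: M2 covers 4 new topics (PR, hiring, ops, safety).
Pick 2: M6 covers 3 new topics (logistics, ethics, training).
Pick 3: M3 covers 1 new topics (IT).
Greedy uses 3 members.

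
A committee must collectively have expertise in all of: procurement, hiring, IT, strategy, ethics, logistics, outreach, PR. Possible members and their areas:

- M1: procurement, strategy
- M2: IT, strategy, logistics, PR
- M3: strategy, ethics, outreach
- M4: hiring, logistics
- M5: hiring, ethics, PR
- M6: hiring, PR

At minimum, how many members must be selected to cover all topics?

4

M1, M2, M3, M4 together cover {procurement, hiring, IT, strategy, ethics, logistics, outreach, PR} — every topic.
No 3 of the 6 members cover everything (all 20 triples fall short), so 4 is minimum.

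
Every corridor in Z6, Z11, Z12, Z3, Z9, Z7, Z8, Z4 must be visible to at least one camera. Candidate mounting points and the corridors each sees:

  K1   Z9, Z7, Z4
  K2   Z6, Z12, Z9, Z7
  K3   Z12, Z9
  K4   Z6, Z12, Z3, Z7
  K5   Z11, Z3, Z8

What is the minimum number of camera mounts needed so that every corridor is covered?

K1, K2, K5 together cover {Z6, Z11, Z12, Z3, Z9, Z7, Z8, Z4} — every corridor.
No 2 of the 5 camera mounts cover everything (all 10 pairs fall short), so 3 is minimum.

3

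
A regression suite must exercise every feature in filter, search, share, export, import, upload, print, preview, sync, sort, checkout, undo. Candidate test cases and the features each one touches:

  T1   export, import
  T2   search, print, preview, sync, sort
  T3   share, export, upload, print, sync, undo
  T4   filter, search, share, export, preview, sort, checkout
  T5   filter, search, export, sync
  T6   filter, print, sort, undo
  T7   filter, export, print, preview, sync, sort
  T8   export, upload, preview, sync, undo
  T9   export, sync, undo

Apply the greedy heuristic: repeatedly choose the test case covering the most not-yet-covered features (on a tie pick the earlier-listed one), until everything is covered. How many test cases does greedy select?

3

Pick 1: T4 covers 7 new features (filter, search, share, export, preview, sort, checkout).
Pick 2: T3 covers 4 new features (upload, print, sync, undo).
Pick 3: T1 covers 1 new features (import).
Greedy uses 3 test cases.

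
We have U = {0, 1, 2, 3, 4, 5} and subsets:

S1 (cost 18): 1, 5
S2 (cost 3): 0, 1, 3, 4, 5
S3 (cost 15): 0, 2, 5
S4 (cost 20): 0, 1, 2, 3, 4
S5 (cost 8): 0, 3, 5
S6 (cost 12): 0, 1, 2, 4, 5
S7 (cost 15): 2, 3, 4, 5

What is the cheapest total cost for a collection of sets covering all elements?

15

S2, S6 cover every element at cost 3 + 12 = 15.
Any cover uses at least 2 sets; among all covering selections none totals below 15.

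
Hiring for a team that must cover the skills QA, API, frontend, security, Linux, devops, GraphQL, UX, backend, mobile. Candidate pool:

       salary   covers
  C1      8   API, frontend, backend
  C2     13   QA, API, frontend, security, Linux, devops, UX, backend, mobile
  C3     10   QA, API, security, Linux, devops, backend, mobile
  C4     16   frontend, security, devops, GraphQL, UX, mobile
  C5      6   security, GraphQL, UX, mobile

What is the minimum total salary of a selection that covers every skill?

C2, C5 cover every skill at salary 13 + 6 = 19.
Any cover uses at least 2 candidates; among all covering selections none totals below 19.

19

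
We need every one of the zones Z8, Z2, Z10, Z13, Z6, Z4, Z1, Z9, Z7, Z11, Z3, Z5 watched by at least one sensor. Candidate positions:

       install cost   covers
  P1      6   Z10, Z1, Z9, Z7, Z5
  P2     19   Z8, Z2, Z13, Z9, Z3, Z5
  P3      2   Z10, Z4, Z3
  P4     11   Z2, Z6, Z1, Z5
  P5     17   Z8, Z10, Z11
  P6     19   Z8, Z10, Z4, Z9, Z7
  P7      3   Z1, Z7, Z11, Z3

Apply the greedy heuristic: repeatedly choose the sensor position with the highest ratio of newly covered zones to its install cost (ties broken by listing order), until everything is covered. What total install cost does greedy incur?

Pick 1: P3 adds 3 new (Z10, Z4, Z3) at install cost 2 (ratio 3/2).
Pick 2: P7 adds 3 new (Z1, Z7, Z11) at install cost 3 (ratio 3/3).
Pick 3: P1 adds 2 new (Z9, Z5) at install cost 6 (ratio 2/6).
Pick 4: P4 adds 2 new (Z2, Z6) at install cost 11 (ratio 2/11).
Pick 5: P2 adds 2 new (Z8, Z13) at install cost 19 (ratio 2/19).
Greedy total install cost: 2 + 3 + 6 + 11 + 19 = 41. (The true optimum is 35, so greedy overshoots here.)

41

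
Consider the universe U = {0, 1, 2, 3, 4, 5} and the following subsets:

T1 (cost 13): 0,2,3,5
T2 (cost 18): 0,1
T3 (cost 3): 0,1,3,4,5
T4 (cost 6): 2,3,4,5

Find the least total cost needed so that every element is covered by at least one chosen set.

9

T3, T4 cover every element at cost 3 + 6 = 9.
Any cover uses at least 2 sets; among all covering selections none totals below 9.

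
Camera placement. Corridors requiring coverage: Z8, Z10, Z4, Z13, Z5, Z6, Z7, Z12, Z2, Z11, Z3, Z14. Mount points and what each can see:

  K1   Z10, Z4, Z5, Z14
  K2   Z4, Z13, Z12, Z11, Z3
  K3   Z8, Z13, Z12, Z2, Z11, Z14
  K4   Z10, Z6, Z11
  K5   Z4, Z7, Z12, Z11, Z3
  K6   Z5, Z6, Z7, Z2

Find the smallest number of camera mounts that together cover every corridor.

4

K1, K2, K3, K6 together cover {Z8, Z10, Z4, Z13, Z5, Z6, Z7, Z12, Z2, Z11, Z3, Z14} — every corridor.
No 3 of the 6 camera mounts cover everything (all 20 triples fall short), so 4 is minimum.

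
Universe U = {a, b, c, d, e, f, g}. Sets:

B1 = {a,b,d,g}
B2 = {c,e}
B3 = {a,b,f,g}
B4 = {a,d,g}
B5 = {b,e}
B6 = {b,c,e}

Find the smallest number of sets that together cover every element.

B1, B2, B3 together cover {a, b, c, d, e, f, g} — every element.
No 2 of the 6 sets cover everything (all 15 pairs fall short), so 3 is minimum.

3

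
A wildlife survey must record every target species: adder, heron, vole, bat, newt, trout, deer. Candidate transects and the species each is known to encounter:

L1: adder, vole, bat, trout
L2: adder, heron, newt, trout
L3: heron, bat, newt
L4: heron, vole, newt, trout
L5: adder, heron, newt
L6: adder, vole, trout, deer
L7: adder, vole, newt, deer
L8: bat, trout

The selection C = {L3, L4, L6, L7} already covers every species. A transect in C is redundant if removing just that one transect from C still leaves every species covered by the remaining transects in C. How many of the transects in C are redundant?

Drop L3: bat uncovered — not redundant.
Drop L4: the rest still cover every species — redundant.
Drop L6: the rest still cover every species — redundant.
Drop L7: the rest still cover every species — redundant.
3 redundant: L4, L6, L7.

3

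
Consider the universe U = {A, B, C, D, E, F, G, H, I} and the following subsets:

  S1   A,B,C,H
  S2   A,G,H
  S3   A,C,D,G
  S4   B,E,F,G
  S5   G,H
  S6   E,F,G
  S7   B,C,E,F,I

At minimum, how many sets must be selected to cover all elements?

S1, S3, S7 together cover {A, B, C, D, E, F, G, H, I} — every element.
No 2 of the 7 sets cover everything (all 21 pairs fall short), so 3 is minimum.

3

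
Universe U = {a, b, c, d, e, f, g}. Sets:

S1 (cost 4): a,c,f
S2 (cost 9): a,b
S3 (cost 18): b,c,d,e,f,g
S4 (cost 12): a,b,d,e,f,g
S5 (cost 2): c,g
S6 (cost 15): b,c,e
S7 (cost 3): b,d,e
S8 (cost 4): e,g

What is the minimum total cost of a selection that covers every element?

9

S1, S5, S7 cover every element at cost 4 + 2 + 3 = 9.
Any cover uses at least 2 sets; among all covering selections none totals below 9.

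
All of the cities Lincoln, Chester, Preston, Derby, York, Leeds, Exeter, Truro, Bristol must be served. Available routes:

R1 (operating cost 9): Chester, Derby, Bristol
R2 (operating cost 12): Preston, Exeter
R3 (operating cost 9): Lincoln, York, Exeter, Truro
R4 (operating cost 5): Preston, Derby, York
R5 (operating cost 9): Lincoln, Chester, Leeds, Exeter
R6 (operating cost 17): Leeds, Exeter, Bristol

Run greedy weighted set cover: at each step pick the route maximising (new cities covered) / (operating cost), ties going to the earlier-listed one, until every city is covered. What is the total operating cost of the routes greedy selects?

Pick 1: R4 adds 3 new (Preston, Derby, York) at operating cost 5 (ratio 3/5).
Pick 2: R5 adds 4 new (Lincoln, Chester, Leeds, Exeter) at operating cost 9 (ratio 4/9).
Pick 3: R1 adds 1 new (Bristol) at operating cost 9 (ratio 1/9).
Pick 4: R3 adds 1 new (Truro) at operating cost 9 (ratio 1/9).
Greedy total operating cost: 5 + 9 + 9 + 9 = 32.

32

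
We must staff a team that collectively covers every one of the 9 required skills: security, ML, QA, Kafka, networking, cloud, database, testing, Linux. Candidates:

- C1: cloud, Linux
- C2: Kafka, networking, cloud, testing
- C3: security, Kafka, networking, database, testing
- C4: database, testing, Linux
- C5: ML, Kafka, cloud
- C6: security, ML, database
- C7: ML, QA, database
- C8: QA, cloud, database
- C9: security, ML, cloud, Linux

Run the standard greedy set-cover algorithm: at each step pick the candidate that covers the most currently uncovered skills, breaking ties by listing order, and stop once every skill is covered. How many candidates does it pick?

Pick 1: C3 covers 5 new skills (security, Kafka, networking, database, testing).
Pick 2: C9 covers 3 new skills (ML, cloud, Linux).
Pick 3: C7 covers 1 new skills (QA).
Greedy uses 3 candidates.

3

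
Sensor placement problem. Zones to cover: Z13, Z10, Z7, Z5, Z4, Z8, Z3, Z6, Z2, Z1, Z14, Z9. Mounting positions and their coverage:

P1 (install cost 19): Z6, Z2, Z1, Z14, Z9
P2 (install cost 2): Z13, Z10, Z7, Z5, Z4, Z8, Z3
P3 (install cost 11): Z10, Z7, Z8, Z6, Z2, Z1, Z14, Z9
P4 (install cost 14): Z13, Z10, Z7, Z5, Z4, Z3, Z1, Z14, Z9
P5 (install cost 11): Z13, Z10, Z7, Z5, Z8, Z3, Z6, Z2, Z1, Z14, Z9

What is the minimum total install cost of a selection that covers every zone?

P2, P3 cover every zone at install cost 2 + 11 = 13.
Any cover uses at least 2 sensor positions; among all covering selections none totals below 13.

13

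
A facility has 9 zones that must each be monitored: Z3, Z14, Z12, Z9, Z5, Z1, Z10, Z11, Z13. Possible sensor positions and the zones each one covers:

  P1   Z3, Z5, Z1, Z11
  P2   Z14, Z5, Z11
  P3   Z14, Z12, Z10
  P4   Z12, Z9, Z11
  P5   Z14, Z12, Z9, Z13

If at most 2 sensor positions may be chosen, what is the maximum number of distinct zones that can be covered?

Choosing P1, P5 covers {Z3, Z14, Z12, Z9, Z5, Z1, Z11, Z13} — 8 zones.
No choice of 2 sensor positions does better; here Z10 is left uncovered.

8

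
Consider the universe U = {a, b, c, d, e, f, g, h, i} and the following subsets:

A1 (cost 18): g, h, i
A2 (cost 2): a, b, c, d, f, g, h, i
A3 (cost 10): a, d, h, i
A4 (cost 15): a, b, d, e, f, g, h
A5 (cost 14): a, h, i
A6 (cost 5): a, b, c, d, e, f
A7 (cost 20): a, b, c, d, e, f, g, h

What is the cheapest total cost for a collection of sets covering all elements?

A2, A6 cover every element at cost 2 + 5 = 7.
Any cover uses at least 2 sets; among all covering selections none totals below 7.

7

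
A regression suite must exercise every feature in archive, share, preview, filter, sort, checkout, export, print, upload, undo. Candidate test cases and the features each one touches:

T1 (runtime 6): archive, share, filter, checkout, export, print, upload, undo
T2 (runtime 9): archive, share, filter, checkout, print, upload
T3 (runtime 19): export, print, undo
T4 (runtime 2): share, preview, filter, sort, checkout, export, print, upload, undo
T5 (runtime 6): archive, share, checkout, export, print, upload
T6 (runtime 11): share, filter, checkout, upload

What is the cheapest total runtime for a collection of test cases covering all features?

T1, T4 cover every feature at runtime 6 + 2 = 8.
Any cover uses at least 2 test cases; among all covering selections none totals below 8.

8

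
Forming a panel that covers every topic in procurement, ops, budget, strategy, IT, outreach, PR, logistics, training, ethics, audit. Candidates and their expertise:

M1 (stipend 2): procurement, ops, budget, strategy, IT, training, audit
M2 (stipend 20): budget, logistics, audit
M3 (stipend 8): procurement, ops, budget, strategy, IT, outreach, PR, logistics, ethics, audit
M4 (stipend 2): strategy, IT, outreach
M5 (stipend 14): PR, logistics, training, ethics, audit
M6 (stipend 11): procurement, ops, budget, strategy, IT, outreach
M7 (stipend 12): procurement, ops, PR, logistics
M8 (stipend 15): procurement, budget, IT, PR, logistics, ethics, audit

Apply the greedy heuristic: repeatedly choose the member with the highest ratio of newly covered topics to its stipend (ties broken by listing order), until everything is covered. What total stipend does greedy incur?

10

Pick 1: M1 adds 7 new (procurement, ops, budget, strategy, IT, training, audit) at stipend 2 (ratio 7/2).
Pick 2: M3 adds 4 new (outreach, PR, logistics, ethics) at stipend 8 (ratio 4/8).
Greedy total stipend: 2 + 8 = 10.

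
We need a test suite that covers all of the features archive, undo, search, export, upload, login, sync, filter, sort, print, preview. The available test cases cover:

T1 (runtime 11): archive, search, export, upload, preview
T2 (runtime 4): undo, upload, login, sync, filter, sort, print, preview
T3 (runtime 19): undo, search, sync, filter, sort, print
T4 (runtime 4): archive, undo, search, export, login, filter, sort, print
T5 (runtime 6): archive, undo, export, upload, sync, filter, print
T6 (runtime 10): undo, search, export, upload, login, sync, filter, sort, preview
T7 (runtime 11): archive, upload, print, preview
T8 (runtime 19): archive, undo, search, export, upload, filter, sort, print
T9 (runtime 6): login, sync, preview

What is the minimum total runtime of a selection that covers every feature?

8

T2, T4 cover every feature at runtime 4 + 4 = 8.
Any cover uses at least 2 test cases; among all covering selections none totals below 8.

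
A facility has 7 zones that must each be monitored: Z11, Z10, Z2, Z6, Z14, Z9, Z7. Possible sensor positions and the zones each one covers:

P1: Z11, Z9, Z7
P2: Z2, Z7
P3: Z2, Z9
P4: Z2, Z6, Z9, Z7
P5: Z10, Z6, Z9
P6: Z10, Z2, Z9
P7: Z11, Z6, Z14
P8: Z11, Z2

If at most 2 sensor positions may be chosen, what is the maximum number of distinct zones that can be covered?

Choosing P4, P7 covers {Z11, Z2, Z6, Z14, Z9, Z7} — 6 zones.
No choice of 2 sensor positions does better; here Z10 is left uncovered.

6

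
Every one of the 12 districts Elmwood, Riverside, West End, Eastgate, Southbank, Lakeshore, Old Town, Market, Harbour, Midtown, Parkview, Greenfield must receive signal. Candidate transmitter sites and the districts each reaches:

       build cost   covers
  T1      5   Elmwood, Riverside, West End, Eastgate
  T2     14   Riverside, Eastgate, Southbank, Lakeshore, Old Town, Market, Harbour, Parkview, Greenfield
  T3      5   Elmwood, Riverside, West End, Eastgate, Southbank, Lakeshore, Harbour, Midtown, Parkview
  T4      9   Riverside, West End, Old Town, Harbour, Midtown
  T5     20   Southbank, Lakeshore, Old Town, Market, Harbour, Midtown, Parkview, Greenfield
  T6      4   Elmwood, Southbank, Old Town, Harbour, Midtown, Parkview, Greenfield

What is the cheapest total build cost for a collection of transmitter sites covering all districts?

19

T2, T3 cover every district at build cost 14 + 5 = 19.
Any cover uses at least 2 transmitter sites; among all covering selections none totals below 19.
Greedy by coverage-per-build cost would pick T3, T6, T2 for 23 — worse than the optimum 19.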